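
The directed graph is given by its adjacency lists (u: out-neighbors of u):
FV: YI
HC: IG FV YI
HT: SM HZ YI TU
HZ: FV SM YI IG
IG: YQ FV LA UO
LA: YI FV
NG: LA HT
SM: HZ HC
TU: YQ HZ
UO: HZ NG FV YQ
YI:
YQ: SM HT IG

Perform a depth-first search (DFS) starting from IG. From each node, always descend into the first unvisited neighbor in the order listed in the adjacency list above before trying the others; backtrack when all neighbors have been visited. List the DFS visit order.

Visit IG
IG → YQ
YQ → SM
SM → HZ
HZ → FV
FV → YI
SM → HC
YQ → HT
HT → TU
IG → LA
IG → UO
UO → NG

IG, YQ, SM, HZ, FV, YI, HC, HT, TU, LA, UO, NG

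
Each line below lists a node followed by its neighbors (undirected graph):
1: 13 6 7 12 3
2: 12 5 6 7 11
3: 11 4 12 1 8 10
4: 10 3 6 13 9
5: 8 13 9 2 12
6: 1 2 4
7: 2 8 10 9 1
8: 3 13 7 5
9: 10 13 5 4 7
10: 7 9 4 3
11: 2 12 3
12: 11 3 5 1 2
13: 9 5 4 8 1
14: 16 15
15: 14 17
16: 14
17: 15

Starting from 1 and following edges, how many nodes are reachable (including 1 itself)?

13

BFS from 1 visits: 1, 13, 6, 7, 12, 3, 9, 5, 4, 8, 2, 10, 11
Reachable nodes: 13 of 17 total.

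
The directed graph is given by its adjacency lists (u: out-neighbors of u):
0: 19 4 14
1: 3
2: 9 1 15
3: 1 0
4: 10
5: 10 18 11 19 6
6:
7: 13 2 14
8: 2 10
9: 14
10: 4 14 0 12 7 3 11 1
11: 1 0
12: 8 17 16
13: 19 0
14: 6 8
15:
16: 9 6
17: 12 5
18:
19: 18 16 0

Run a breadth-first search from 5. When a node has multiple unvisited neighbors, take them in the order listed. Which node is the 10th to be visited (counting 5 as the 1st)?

12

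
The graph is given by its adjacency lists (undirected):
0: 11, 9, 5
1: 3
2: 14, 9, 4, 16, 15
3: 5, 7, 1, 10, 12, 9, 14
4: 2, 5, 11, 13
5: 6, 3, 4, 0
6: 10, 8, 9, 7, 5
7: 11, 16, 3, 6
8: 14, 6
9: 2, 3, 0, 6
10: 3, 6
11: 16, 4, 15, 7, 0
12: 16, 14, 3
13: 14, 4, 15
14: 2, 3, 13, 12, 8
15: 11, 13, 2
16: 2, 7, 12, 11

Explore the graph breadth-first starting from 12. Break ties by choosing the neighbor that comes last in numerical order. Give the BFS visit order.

12 16 14 3 11 7 2 13 8 10 9 5 1 15 4 0 6

Visit 12; enqueue 16, 14, 3 → queue [16, 14, 3]
Visit 16; enqueue 11, 7, 2 → queue [14, 3, 11, 7, 2]
Visit 14; enqueue 13, 8 → queue [3, 11, 7, 2, 13, 8]
Visit 3; enqueue 10, 9, 5, 1 → queue [11, 7, 2, 13, 8, 10, 9, 5, 1]
Visit 11; enqueue 15, 4, 0 → queue [7, 2, 13, 8, 10, 9, 5, 1, 15, 4, 0]
Visit 7; enqueue 6 → queue [2, 13, 8, 10, 9, 5, 1, 15, 4, 0, 6]
Visit 2 → queue [13, 8, 10, 9, 5, 1, 15, 4, 0, 6]
Visit 13 → queue [8, 10, 9, 5, 1, 15, 4, 0, 6]
Visit 8 → queue [10, 9, 5, 1, 15, 4, 0, 6]
Visit 10 → queue [9, 5, 1, 15, 4, 0, 6]
Visit 9 → queue [5, 1, 15, 4, 0, 6]
Visit 5 → queue [1, 15, 4, 0, 6]
Visit 1 → queue [15, 4, 0, 6]
Visit 15 → queue [4, 0, 6]
Visit 4 → queue [0, 6]
Visit 0 → queue [6]
Visit 6 → queue []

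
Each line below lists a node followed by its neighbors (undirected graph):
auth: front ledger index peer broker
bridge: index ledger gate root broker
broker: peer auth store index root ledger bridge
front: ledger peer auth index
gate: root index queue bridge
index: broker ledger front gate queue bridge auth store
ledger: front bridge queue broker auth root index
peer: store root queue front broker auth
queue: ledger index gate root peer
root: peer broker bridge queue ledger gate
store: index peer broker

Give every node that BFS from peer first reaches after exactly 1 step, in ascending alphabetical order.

auth, broker, front, queue, root, store

Level 0: peer
Level 1: auth, broker, front, queue, root, store
Level 2: bridge, gate, index, ledger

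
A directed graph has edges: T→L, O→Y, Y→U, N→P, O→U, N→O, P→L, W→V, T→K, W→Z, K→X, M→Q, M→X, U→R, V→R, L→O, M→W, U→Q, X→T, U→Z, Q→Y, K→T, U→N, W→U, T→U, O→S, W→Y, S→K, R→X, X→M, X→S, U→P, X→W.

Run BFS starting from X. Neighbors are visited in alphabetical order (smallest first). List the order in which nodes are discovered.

Visit X; enqueue M, S, T, W → queue [M, S, T, W]
Visit M; enqueue Q → queue [S, T, W, Q]
Visit S; enqueue K → queue [T, W, Q, K]
Visit T; enqueue L, U → queue [W, Q, K, L, U]
Visit W; enqueue V, Y, Z → queue [Q, K, L, U, V, Y, Z]
Visit Q → queue [K, L, U, V, Y, Z]
Visit K → queue [L, U, V, Y, Z]
Visit L; enqueue O → queue [U, V, Y, Z, O]
Visit U; enqueue N, P, R → queue [V, Y, Z, O, N, P, R]
Visit V → queue [Y, Z, O, N, P, R]
Visit Y → queue [Z, O, N, P, R]
Visit Z → queue [O, N, P, R]
Visit O → queue [N, P, R]
Visit N → queue [P, R]
Visit P → queue [R]
Visit R → queue []

X → M → S → T → W → Q → K → L → U → V → Y → Z → O → N → P → R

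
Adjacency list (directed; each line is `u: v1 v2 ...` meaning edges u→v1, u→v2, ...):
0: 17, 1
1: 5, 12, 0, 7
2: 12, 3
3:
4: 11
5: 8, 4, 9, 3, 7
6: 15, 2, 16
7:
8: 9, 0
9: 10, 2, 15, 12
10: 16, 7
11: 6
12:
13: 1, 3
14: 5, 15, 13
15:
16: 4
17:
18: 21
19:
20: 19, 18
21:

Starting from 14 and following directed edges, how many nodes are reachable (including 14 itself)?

BFS from 14 visits: 14, 5, 13, 15, 3, 4, 7, 8, 9, 1, 11, 0, 2, 10, 12, 6, 17, 16
Reachable nodes: 18 of 22 total.

18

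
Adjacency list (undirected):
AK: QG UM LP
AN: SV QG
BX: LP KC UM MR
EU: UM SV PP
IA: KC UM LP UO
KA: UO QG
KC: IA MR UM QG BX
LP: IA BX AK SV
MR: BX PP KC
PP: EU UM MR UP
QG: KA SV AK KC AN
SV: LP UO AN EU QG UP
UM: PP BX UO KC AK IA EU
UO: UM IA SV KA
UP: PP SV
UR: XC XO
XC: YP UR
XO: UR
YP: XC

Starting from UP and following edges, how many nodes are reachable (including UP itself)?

15

BFS from UP visits: UP, PP, SV, EU, MR, UM, AN, LP, QG, UO, BX, KC, AK, IA, KA
Reachable nodes: 15 of 19 total.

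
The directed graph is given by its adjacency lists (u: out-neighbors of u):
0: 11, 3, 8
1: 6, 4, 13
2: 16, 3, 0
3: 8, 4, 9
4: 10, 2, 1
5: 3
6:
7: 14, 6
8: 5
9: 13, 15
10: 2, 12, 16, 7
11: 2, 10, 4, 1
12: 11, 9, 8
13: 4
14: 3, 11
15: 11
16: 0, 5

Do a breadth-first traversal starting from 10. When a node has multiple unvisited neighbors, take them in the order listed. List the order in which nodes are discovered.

10, 2, 12, 16, 7, 3, 0, 11, 9, 8, 5, 14, 6, 4, 1, 13, 15

Visit 10; enqueue 2, 12, 16, 7 → queue [2, 12, 16, 7]
Visit 2; enqueue 3, 0 → queue [12, 16, 7, 3, 0]
Visit 12; enqueue 11, 9, 8 → queue [16, 7, 3, 0, 11, 9, 8]
Visit 16; enqueue 5 → queue [7, 3, 0, 11, 9, 8, 5]
Visit 7; enqueue 14, 6 → queue [3, 0, 11, 9, 8, 5, 14, 6]
Visit 3; enqueue 4 → queue [0, 11, 9, 8, 5, 14, 6, 4]
Visit 0 → queue [11, 9, 8, 5, 14, 6, 4]
Visit 11; enqueue 1 → queue [9, 8, 5, 14, 6, 4, 1]
Visit 9; enqueue 13, 15 → queue [8, 5, 14, 6, 4, 1, 13, 15]
Visit 8 → queue [5, 14, 6, 4, 1, 13, 15]
Visit 5 → queue [14, 6, 4, 1, 13, 15]
Visit 14 → queue [6, 4, 1, 13, 15]
Visit 6 → queue [4, 1, 13, 15]
Visit 4 → queue [1, 13, 15]
Visit 1 → queue [13, 15]
Visit 13 → queue [15]
Visit 15 → queue []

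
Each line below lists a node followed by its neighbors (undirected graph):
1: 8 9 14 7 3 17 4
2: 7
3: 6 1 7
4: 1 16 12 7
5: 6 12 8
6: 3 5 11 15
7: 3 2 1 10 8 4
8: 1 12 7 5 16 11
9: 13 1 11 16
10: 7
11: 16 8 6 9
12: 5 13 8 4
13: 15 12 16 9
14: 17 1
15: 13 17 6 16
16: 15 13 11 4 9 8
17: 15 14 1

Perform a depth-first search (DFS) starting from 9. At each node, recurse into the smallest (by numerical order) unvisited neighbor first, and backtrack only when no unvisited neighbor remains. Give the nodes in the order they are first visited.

9, 1, 3, 6, 5, 8, 7, 2, 4, 12, 13, 15, 16, 11, 17, 14, 10

Visit 9
9 → 1
1 → 3
3 → 6
6 → 5
5 → 8
8 → 7
7 → 2
7 → 4
4 → 12
12 → 13
13 → 15
15 → 16
16 → 11
15 → 17
17 → 14
7 → 10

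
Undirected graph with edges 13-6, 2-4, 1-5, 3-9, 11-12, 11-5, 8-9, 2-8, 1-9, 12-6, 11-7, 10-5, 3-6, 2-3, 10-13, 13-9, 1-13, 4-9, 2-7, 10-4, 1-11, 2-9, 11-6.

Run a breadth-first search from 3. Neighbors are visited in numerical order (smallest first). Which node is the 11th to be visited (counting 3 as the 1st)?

Visit 3; enqueue 2, 6, 9 → queue [2, 6, 9]
Visit 2; enqueue 4, 7, 8 → queue [6, 9, 4, 7, 8]
Visit 6; enqueue 11, 12, 13 → queue [9, 4, 7, 8, 11, 12, 13]
Visit 9; enqueue 1 → queue [4, 7, 8, 11, 12, 13, 1]
Visit 4; enqueue 10 → queue [7, 8, 11, 12, 13, 1, 10]
Visit 7 → queue [8, 11, 12, 13, 1, 10]
Visit 8 → queue [11, 12, 13, 1, 10]
Visit 11; enqueue 5 → queue [12, 13, 1, 10, 5]
Visit 12 → queue [13, 1, 10, 5]
Visit 13 → queue [1, 10, 5]
Visit 1 → queue [10, 5]
Visit 10 → queue [5]
Visit 5 → queue []

Visit order: 3, 2, 6, 9, 4, 7, 8, 11, 12, 13, 1, 10, 5

1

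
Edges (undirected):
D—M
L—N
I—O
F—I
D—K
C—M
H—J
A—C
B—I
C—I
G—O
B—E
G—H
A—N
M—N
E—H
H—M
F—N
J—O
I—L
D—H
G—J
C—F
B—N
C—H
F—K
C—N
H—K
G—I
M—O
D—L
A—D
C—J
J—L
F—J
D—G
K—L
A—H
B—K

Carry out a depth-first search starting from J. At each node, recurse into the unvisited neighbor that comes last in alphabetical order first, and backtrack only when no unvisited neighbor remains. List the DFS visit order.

Visit J
J → O
O → M
M → N
N → L
L → K
K → H
H → G
G → I
I → F
F → C
C → A
A → D
I → B
B → E

J, O, M, N, L, K, H, G, I, F, C, A, D, B, E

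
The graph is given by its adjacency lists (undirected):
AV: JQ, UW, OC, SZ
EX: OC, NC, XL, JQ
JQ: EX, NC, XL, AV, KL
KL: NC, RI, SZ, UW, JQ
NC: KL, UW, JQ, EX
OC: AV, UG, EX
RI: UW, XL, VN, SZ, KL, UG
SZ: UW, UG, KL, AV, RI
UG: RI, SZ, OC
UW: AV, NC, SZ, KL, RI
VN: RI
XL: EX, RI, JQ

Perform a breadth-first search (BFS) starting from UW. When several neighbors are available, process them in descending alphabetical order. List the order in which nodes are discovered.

Visit UW; enqueue SZ, RI, NC, KL, AV → queue [SZ, RI, NC, KL, AV]
Visit SZ; enqueue UG → queue [RI, NC, KL, AV, UG]
Visit RI; enqueue XL, VN → queue [NC, KL, AV, UG, XL, VN]
Visit NC; enqueue JQ, EX → queue [KL, AV, UG, XL, VN, JQ, EX]
Visit KL → queue [AV, UG, XL, VN, JQ, EX]
Visit AV; enqueue OC → queue [UG, XL, VN, JQ, EX, OC]
Visit UG → queue [XL, VN, JQ, EX, OC]
Visit XL → queue [VN, JQ, EX, OC]
Visit VN → queue [JQ, EX, OC]
Visit JQ → queue [EX, OC]
Visit EX → queue [OC]
Visit OC → queue []

UW, SZ, RI, NC, KL, AV, UG, XL, VN, JQ, EX, OC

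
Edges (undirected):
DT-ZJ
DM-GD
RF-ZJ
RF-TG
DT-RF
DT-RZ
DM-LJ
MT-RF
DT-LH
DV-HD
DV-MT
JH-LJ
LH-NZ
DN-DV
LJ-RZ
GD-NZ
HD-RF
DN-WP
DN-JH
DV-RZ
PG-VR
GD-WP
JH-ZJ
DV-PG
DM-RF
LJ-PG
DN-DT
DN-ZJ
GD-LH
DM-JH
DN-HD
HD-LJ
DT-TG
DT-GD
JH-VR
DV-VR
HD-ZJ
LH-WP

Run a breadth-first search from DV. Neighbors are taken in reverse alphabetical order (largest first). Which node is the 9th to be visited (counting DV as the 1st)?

LJ

Visit DV; enqueue VR, RZ, PG, MT, HD, DN → queue [VR, RZ, PG, MT, HD, DN]
Visit VR; enqueue JH → queue [RZ, PG, MT, HD, DN, JH]
Visit RZ; enqueue LJ, DT → queue [PG, MT, HD, DN, JH, LJ, DT]
Visit PG → queue [MT, HD, DN, JH, LJ, DT]
Visit MT; enqueue RF → queue [HD, DN, JH, LJ, DT, RF]
Visit HD; enqueue ZJ → queue [DN, JH, LJ, DT, RF, ZJ]
Visit DN; enqueue WP → queue [JH, LJ, DT, RF, ZJ, WP]
Visit JH; enqueue DM → queue [LJ, DT, RF, ZJ, WP, DM]
Visit LJ → queue [DT, RF, ZJ, WP, DM]
Visit DT; enqueue TG, LH, GD → queue [RF, ZJ, WP, DM, TG, LH, GD]
Visit RF → queue [ZJ, WP, DM, TG, LH, GD]
Visit ZJ → queue [WP, DM, TG, LH, GD]
Visit WP → queue [DM, TG, LH, GD]
Visit DM → queue [TG, LH, GD]
Visit TG → queue [LH, GD]
Visit LH; enqueue NZ → queue [GD, NZ]
Visit GD → queue [NZ]
Visit NZ → queue []

Visit order: DV, VR, RZ, PG, MT, HD, DN, JH, LJ, DT, RF, ZJ, WP, DM, TG, LH, GD, NZ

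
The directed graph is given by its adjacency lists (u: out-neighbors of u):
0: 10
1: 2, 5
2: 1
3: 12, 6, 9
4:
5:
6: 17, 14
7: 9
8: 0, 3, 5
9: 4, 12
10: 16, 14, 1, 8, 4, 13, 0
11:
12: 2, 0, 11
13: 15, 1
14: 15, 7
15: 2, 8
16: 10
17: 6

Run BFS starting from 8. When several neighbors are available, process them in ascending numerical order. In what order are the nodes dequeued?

8 0 3 5 10 6 9 12 1 4 13 14 16 17 2 11 15 7

Visit 8; enqueue 0, 3, 5 → queue [0, 3, 5]
Visit 0; enqueue 10 → queue [3, 5, 10]
Visit 3; enqueue 6, 9, 12 → queue [5, 10, 6, 9, 12]
Visit 5 → queue [10, 6, 9, 12]
Visit 10; enqueue 1, 4, 13, 14, 16 → queue [6, 9, 12, 1, 4, 13, 14, 16]
Visit 6; enqueue 17 → queue [9, 12, 1, 4, 13, 14, 16, 17]
Visit 9 → queue [12, 1, 4, 13, 14, 16, 17]
Visit 12; enqueue 2, 11 → queue [1, 4, 13, 14, 16, 17, 2, 11]
Visit 1 → queue [4, 13, 14, 16, 17, 2, 11]
Visit 4 → queue [13, 14, 16, 17, 2, 11]
Visit 13; enqueue 15 → queue [14, 16, 17, 2, 11, 15]
Visit 14; enqueue 7 → queue [16, 17, 2, 11, 15, 7]
Visit 16 → queue [17, 2, 11, 15, 7]
Visit 17 → queue [2, 11, 15, 7]
Visit 2 → queue [11, 15, 7]
Visit 11 → queue [15, 7]
Visit 15 → queue [7]
Visit 7 → queue []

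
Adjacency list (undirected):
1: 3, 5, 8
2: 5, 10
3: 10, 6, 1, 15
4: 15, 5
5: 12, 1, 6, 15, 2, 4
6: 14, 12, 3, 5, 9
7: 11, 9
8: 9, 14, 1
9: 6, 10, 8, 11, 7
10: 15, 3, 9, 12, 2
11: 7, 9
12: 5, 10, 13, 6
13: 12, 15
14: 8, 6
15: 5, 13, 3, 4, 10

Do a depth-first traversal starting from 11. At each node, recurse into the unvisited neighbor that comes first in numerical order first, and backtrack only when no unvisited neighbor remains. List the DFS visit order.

11, 7, 9, 6, 3, 1, 5, 2, 10, 12, 13, 15, 4, 8, 14

Visit 11
11 → 7
7 → 9
9 → 6
6 → 3
3 → 1
1 → 5
5 → 2
2 → 10
10 → 12
12 → 13
13 → 15
15 → 4
1 → 8
8 → 14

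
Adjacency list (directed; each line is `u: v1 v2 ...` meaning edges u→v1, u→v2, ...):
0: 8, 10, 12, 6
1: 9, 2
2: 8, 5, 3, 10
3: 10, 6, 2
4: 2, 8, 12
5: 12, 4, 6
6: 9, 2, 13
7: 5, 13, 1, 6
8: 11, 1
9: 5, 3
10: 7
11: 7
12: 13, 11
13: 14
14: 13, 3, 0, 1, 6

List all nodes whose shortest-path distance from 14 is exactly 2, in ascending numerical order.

2, 8, 9, 10, 12

Level 0: 14
Level 1: 0, 1, 3, 6, 13
Level 2: 2, 8, 9, 10, 12
Level 3: 5, 7, 11
Level 4: 4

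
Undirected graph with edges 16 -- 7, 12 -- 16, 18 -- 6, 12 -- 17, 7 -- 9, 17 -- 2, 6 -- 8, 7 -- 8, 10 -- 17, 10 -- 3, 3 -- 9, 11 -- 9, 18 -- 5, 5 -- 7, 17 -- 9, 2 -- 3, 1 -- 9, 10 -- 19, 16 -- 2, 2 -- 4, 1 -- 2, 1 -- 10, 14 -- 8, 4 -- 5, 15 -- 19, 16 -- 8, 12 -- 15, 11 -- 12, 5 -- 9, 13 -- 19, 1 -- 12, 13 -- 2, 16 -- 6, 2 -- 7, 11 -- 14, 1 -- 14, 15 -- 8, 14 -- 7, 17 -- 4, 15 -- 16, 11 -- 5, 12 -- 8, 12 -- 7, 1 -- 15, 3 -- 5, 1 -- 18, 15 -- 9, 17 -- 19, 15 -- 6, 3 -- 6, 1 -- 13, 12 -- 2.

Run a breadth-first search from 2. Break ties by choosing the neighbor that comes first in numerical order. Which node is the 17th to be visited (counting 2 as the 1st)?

8

Visit 2; enqueue 1, 3, 4, 7, 12, 13, 16, 17 → queue [1, 3, 4, 7, 12, 13, 16, 17]
Visit 1; enqueue 9, 10, 14, 15, 18 → queue [3, 4, 7, 12, 13, 16, 17, 9, 10, 14, 15, 18]
Visit 3; enqueue 5, 6 → queue [4, 7, 12, 13, 16, 17, 9, 10, 14, 15, 18, 5, 6]
Visit 4 → queue [7, 12, 13, 16, 17, 9, 10, 14, 15, 18, 5, 6]
Visit 7; enqueue 8 → queue [12, 13, 16, 17, 9, 10, 14, 15, 18, 5, 6, 8]
Visit 12; enqueue 11 → queue [13, 16, 17, 9, 10, 14, 15, 18, 5, 6, 8, 11]
Visit 13; enqueue 19 → queue [16, 17, 9, 10, 14, 15, 18, 5, 6, 8, 11, 19]
Visit 16 → queue [17, 9, 10, 14, 15, 18, 5, 6, 8, 11, 19]
Visit 17 → queue [9, 10, 14, 15, 18, 5, 6, 8, 11, 19]
Visit 9 → queue [10, 14, 15, 18, 5, 6, 8, 11, 19]
Visit 10 → queue [14, 15, 18, 5, 6, 8, 11, 19]
Visit 14 → queue [15, 18, 5, 6, 8, 11, 19]
Visit 15 → queue [18, 5, 6, 8, 11, 19]
Visit 18 → queue [5, 6, 8, 11, 19]
Visit 5 → queue [6, 8, 11, 19]
Visit 6 → queue [8, 11, 19]
Visit 8 → queue [11, 19]
Visit 11 → queue [19]
Visit 19 → queue []

Visit order: 2, 1, 3, 4, 7, 12, 13, 16, 17, 9, 10, 14, 15, 18, 5, 6, 8, 11, 19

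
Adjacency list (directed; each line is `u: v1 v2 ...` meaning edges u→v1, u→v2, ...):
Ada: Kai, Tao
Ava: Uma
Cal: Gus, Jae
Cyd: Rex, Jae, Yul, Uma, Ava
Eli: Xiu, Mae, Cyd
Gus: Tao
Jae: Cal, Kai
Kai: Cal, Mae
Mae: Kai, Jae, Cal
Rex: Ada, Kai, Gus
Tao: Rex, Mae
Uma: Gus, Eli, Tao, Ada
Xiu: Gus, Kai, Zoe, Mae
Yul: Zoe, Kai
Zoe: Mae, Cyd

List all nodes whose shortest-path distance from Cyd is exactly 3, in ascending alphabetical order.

Level 0: Cyd
Level 1: Ava, Jae, Rex, Uma, Yul
Level 2: Ada, Cal, Eli, Gus, Kai, Tao, Zoe
Level 3: Mae, Xiu

Mae, Xiu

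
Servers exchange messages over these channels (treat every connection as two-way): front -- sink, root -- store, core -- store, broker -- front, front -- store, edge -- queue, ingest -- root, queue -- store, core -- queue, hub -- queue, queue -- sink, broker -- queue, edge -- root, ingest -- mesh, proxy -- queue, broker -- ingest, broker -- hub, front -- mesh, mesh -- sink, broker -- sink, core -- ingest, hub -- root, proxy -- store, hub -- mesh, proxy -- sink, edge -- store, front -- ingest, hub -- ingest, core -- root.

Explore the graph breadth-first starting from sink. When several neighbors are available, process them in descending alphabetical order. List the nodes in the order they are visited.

sink → queue → proxy → mesh → front → broker → store → hub → edge → core → ingest → root

Visit sink; enqueue queue, proxy, mesh, front, broker → queue [queue, proxy, mesh, front, broker]
Visit queue; enqueue store, hub, edge, core → queue [proxy, mesh, front, broker, store, hub, edge, core]
Visit proxy → queue [mesh, front, broker, store, hub, edge, core]
Visit mesh; enqueue ingest → queue [front, broker, store, hub, edge, core, ingest]
Visit front → queue [broker, store, hub, edge, core, ingest]
Visit broker → queue [store, hub, edge, core, ingest]
Visit store; enqueue root → queue [hub, edge, core, ingest, root]
Visit hub → queue [edge, core, ingest, root]
Visit edge → queue [core, ingest, root]
Visit core → queue [ingest, root]
Visit ingest → queue [root]
Visit root → queue []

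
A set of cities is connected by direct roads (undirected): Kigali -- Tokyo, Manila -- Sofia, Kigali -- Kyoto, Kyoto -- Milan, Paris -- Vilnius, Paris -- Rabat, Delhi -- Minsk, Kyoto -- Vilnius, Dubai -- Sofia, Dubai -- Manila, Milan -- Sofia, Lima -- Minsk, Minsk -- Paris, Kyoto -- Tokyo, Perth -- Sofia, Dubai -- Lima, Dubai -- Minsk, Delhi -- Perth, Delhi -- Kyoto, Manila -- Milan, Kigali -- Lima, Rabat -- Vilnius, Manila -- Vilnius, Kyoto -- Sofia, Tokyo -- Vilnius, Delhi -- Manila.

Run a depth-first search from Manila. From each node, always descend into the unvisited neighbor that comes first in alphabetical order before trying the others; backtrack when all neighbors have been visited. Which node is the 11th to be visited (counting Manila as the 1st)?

Tokyo

Visit Manila
Manila → Delhi
Delhi → Kyoto
Kyoto → Kigali
Kigali → Lima
Lima → Dubai
Dubai → Minsk
Minsk → Paris
Paris → Rabat
Rabat → Vilnius
Vilnius → Tokyo
Dubai → Sofia
Sofia → Milan
Sofia → Perth

Visit order: Manila, Delhi, Kyoto, Kigali, Lima, Dubai, Minsk, Paris, Rabat, Vilnius, Tokyo, Sofia, Milan, Perth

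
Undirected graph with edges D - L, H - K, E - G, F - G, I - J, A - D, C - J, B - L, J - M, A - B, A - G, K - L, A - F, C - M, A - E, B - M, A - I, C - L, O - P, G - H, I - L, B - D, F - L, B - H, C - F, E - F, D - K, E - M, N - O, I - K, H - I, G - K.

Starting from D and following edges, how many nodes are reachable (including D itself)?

BFS from D visits: D, A, B, K, L, E, F, G, I, H, M, C, J
Reachable nodes: 13 of 16 total.

13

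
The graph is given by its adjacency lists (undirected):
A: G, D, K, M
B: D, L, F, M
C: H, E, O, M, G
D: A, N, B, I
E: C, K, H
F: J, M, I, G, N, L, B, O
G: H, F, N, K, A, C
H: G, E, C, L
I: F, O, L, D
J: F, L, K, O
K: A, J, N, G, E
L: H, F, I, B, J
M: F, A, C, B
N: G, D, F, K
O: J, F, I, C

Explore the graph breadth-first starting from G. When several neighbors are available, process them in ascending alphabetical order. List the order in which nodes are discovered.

Visit G; enqueue A, C, F, H, K, N → queue [A, C, F, H, K, N]
Visit A; enqueue D, M → queue [C, F, H, K, N, D, M]
Visit C; enqueue E, O → queue [F, H, K, N, D, M, E, O]
Visit F; enqueue B, I, J, L → queue [H, K, N, D, M, E, O, B, I, J, L]
Visit H → queue [K, N, D, M, E, O, B, I, J, L]
Visit K → queue [N, D, M, E, O, B, I, J, L]
Visit N → queue [D, M, E, O, B, I, J, L]
Visit D → queue [M, E, O, B, I, J, L]
Visit M → queue [E, O, B, I, J, L]
Visit E → queue [O, B, I, J, L]
Visit O → queue [B, I, J, L]
Visit B → queue [I, J, L]
Visit I → queue [J, L]
Visit J → queue [L]
Visit L → queue []

G -> A -> C -> F -> H -> K -> N -> D -> M -> E -> O -> B -> I -> J -> L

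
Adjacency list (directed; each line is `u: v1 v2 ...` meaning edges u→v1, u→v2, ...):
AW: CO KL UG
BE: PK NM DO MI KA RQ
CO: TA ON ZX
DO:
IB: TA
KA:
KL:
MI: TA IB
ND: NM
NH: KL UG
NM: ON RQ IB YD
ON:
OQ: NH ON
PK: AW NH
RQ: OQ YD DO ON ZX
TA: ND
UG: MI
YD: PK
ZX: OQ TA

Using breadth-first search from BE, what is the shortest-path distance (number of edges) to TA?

2

Level 0: BE
Level 1: DO, KA, MI, NM, PK, RQ
Level 2: AW, IB, NH, ON, OQ, TA, YD, ZX
Level 3: CO, KL, ND, UG
TA first appears at level 2.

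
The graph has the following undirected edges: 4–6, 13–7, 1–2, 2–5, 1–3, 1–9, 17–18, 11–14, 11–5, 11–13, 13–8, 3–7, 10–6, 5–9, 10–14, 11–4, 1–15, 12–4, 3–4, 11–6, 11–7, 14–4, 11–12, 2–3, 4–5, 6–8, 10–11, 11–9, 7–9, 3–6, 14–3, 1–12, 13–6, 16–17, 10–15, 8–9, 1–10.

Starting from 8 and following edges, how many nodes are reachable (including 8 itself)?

15

BFS from 8 visits: 8, 6, 9, 13, 3, 4, 10, 11, 1, 5, 7, 2, 14, 12, 15
Reachable nodes: 15 of 18 total.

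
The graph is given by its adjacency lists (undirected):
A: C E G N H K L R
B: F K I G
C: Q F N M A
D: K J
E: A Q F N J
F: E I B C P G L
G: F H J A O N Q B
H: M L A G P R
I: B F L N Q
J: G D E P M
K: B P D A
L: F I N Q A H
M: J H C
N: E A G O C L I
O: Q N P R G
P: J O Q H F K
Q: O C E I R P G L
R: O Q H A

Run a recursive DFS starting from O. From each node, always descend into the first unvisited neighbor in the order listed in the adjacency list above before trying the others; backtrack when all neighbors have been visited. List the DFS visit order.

O Q C F E A G H M J D K B I L N P R

Visit O
O → Q
Q → C
C → F
F → E
E → A
A → G
G → H
H → M
M → J
J → D
D → K
K → B
B → I
I → L
L → N
K → P
H → R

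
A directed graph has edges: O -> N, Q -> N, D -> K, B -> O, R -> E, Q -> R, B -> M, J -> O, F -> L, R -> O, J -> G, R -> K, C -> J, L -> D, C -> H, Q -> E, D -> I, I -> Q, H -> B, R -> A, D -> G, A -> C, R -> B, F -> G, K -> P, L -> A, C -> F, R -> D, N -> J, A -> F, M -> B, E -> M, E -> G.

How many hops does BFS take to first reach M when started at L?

Level 0: L
Level 1: A, D
Level 2: C, F, G, I, K
Level 3: H, J, P, Q
Level 4: B, E, N, O, R
Level 5: M
M first appears at level 5.

5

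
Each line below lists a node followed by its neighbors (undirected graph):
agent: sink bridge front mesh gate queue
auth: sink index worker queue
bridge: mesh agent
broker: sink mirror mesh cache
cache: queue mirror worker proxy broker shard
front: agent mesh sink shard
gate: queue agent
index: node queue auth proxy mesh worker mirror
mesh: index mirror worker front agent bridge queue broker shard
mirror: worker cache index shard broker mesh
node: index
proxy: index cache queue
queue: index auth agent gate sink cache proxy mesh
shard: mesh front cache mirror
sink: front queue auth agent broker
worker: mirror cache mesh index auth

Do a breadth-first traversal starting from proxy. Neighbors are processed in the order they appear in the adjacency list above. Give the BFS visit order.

Visit proxy; enqueue index, cache, queue → queue [index, cache, queue]
Visit index; enqueue node, auth, mesh, worker, mirror → queue [cache, queue, node, auth, mesh, worker, mirror]
Visit cache; enqueue broker, shard → queue [queue, node, auth, mesh, worker, mirror, broker, shard]
Visit queue; enqueue agent, gate, sink → queue [node, auth, mesh, worker, mirror, broker, shard, agent, gate, sink]
Visit node → queue [auth, mesh, worker, mirror, broker, shard, agent, gate, sink]
Visit auth → queue [mesh, worker, mirror, broker, shard, agent, gate, sink]
Visit mesh; enqueue front, bridge → queue [worker, mirror, broker, shard, agent, gate, sink, front, bridge]
Visit worker → queue [mirror, broker, shard, agent, gate, sink, front, bridge]
Visit mirror → queue [broker, shard, agent, gate, sink, front, bridge]
Visit broker → queue [shard, agent, gate, sink, front, bridge]
Visit shard → queue [agent, gate, sink, front, bridge]
Visit agent → queue [gate, sink, front, bridge]
Visit gate → queue [sink, front, bridge]
Visit sink → queue [front, bridge]
Visit front → queue [bridge]
Visit bridge → queue []

proxy -> index -> cache -> queue -> node -> auth -> mesh -> worker -> mirror -> broker -> shard -> agent -> gate -> sink -> front -> bridge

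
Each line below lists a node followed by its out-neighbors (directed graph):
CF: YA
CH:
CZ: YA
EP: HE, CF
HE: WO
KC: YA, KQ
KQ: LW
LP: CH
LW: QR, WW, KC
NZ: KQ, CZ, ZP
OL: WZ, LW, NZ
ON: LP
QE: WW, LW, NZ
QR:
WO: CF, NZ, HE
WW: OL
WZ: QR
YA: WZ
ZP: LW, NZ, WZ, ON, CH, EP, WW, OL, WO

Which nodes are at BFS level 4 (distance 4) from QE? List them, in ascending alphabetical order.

CF, HE, LP

Level 0: QE
Level 1: LW, NZ, WW
Level 2: CZ, KC, KQ, OL, QR, ZP
Level 3: CH, EP, ON, WO, WZ, YA
Level 4: CF, HE, LP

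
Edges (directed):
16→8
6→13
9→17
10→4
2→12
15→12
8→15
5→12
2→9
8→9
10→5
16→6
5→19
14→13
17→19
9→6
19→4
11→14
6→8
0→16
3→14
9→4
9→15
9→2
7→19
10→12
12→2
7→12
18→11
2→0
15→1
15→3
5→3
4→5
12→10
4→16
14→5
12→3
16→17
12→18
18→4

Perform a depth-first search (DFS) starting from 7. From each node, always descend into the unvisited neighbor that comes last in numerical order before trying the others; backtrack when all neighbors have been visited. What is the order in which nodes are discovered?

7 19 4 16 17 8 15 12 18 11 14 13 5 3 10 2 9 6 0 1

Visit 7
7 → 19
19 → 4
4 → 16
16 → 17
16 → 8
8 → 15
15 → 12
12 → 18
18 → 11
11 → 14
14 → 13
14 → 5
5 → 3
12 → 10
12 → 2
2 → 9
9 → 6
2 → 0
15 → 1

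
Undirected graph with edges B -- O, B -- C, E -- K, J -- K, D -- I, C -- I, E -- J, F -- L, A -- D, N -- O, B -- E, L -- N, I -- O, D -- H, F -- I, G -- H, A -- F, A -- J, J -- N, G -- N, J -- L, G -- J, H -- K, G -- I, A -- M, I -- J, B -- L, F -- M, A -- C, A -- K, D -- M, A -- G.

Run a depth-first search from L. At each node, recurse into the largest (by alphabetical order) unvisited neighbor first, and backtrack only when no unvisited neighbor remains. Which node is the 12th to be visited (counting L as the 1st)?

D

Visit L
L → N
N → O
O → I
I → J
J → K
K → H
H → G
G → A
A → M
M → F
M → D
A → C
C → B
B → E

Visit order: L, N, O, I, J, K, H, G, A, M, F, D, C, B, E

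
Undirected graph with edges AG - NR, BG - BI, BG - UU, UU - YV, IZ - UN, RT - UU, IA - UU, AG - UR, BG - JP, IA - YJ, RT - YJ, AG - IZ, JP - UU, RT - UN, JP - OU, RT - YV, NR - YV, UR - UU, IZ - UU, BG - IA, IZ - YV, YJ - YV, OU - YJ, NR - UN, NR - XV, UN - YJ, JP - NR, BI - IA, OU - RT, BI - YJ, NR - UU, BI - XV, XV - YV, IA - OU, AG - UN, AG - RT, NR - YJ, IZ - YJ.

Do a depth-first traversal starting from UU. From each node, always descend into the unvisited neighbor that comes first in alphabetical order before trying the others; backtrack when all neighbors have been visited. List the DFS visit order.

Visit UU
UU → BG
BG → BI
BI → IA
IA → OU
OU → JP
JP → NR
NR → AG
AG → IZ
IZ → UN
UN → RT
RT → YJ
YJ → YV
YV → XV
AG → UR

UU, BG, BI, IA, OU, JP, NR, AG, IZ, UN, RT, YJ, YV, XV, UR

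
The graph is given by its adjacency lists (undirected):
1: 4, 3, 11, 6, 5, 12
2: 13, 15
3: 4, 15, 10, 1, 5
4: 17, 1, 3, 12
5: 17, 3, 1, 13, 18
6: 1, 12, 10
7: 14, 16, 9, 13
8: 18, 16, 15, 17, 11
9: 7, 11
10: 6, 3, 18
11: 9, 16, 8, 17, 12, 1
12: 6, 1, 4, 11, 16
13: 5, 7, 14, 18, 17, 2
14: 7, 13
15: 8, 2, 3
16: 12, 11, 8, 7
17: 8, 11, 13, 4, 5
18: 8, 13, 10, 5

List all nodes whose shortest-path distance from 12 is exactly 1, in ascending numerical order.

Level 0: 12
Level 1: 1, 4, 6, 11, 16
Level 2: 3, 5, 7, 8, 9, 10, 17
Level 3: 13, 14, 15, 18
Level 4: 2

1, 4, 6, 11, 16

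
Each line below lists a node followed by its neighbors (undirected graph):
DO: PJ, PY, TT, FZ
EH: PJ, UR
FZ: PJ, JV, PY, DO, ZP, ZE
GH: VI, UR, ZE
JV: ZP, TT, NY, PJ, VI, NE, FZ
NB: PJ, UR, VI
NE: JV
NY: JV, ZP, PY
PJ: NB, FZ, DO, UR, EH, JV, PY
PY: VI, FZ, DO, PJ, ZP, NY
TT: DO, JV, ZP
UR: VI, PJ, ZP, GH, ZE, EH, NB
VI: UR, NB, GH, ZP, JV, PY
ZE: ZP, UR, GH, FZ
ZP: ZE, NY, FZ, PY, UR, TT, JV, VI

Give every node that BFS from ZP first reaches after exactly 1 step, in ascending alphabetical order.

Level 0: ZP
Level 1: FZ, JV, NY, PY, TT, UR, VI, ZE
Level 2: DO, EH, GH, NB, NE, PJ

FZ, JV, NY, PY, TT, UR, VI, ZE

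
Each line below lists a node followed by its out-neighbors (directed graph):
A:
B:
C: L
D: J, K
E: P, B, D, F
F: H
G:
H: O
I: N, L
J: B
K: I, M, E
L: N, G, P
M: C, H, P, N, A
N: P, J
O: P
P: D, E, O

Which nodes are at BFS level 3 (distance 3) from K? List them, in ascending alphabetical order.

G, J, O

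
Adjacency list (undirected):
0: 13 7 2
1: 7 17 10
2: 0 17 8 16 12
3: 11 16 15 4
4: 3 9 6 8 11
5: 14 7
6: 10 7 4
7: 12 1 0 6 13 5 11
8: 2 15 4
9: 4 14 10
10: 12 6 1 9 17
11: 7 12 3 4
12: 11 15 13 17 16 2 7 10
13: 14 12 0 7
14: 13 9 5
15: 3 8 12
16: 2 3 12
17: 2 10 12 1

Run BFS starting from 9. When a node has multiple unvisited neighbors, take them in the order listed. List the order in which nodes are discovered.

Visit 9; enqueue 4, 14, 10 → queue [4, 14, 10]
Visit 4; enqueue 3, 6, 8, 11 → queue [14, 10, 3, 6, 8, 11]
Visit 14; enqueue 13, 5 → queue [10, 3, 6, 8, 11, 13, 5]
Visit 10; enqueue 12, 1, 17 → queue [3, 6, 8, 11, 13, 5, 12, 1, 17]
Visit 3; enqueue 16, 15 → queue [6, 8, 11, 13, 5, 12, 1, 17, 16, 15]
Visit 6; enqueue 7 → queue [8, 11, 13, 5, 12, 1, 17, 16, 15, 7]
Visit 8; enqueue 2 → queue [11, 13, 5, 12, 1, 17, 16, 15, 7, 2]
Visit 11 → queue [13, 5, 12, 1, 17, 16, 15, 7, 2]
Visit 13; enqueue 0 → queue [5, 12, 1, 17, 16, 15, 7, 2, 0]
Visit 5 → queue [12, 1, 17, 16, 15, 7, 2, 0]
Visit 12 → queue [1, 17, 16, 15, 7, 2, 0]
Visit 1 → queue [17, 16, 15, 7, 2, 0]
Visit 17 → queue [16, 15, 7, 2, 0]
Visit 16 → queue [15, 7, 2, 0]
Visit 15 → queue [7, 2, 0]
Visit 7 → queue [2, 0]
Visit 2 → queue [0]
Visit 0 → queue []

9, 4, 14, 10, 3, 6, 8, 11, 13, 5, 12, 1, 17, 16, 15, 7, 2, 0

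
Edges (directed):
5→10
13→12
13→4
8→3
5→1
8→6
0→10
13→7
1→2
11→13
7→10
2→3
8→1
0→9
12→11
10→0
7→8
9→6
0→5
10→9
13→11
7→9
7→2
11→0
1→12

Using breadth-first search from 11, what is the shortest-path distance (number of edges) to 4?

2

Level 0: 11
Level 1: 0, 13
Level 2: 4, 5, 7, 9, 10, 12
Level 3: 1, 2, 6, 8
Level 4: 3
4 first appears at level 2.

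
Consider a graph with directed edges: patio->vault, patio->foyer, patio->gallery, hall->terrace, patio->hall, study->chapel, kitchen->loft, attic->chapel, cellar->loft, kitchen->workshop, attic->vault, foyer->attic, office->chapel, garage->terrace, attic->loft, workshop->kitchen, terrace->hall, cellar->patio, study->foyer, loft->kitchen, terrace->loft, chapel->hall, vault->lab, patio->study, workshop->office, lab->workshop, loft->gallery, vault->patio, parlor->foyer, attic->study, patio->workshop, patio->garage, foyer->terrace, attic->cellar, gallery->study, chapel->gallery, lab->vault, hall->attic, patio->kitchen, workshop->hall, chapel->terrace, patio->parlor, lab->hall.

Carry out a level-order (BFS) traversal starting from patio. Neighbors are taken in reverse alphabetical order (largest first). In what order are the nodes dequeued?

Visit patio; enqueue workshop, vault, study, parlor, kitchen, hall, garage, gallery, foyer → queue [workshop, vault, study, parlor, kitchen, hall, garage, gallery, foyer]
Visit workshop; enqueue office → queue [vault, study, parlor, kitchen, hall, garage, gallery, foyer, office]
Visit vault; enqueue lab → queue [study, parlor, kitchen, hall, garage, gallery, foyer, office, lab]
Visit study; enqueue chapel → queue [parlor, kitchen, hall, garage, gallery, foyer, office, lab, chapel]
Visit parlor → queue [kitchen, hall, garage, gallery, foyer, office, lab, chapel]
Visit kitchen; enqueue loft → queue [hall, garage, gallery, foyer, office, lab, chapel, loft]
Visit hall; enqueue terrace, attic → queue [garage, gallery, foyer, office, lab, chapel, loft, terrace, attic]
Visit garage → queue [gallery, foyer, office, lab, chapel, loft, terrace, attic]
Visit gallery → queue [foyer, office, lab, chapel, loft, terrace, attic]
Visit foyer → queue [office, lab, chapel, loft, terrace, attic]
Visit office → queue [lab, chapel, loft, terrace, attic]
Visit lab → queue [chapel, loft, terrace, attic]
Visit chapel → queue [loft, terrace, attic]
Visit loft → queue [terrace, attic]
Visit terrace → queue [attic]
Visit attic; enqueue cellar → queue [cellar]
Visit cellar → queue []

patio workshop vault study parlor kitchen hall garage gallery foyer office lab chapel loft terrace attic cellar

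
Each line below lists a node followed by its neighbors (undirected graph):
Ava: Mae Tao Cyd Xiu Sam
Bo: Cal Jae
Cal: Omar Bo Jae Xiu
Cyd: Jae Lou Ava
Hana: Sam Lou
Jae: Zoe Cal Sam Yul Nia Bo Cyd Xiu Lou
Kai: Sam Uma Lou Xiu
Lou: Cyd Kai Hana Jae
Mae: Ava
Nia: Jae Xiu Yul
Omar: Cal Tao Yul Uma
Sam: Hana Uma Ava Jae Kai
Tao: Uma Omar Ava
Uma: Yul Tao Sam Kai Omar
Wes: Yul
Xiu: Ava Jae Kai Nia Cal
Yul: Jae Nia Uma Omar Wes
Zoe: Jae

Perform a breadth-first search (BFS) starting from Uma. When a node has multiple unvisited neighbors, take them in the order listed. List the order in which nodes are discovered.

Uma Yul Tao Sam Kai Omar Jae Nia Wes Ava Hana Lou Xiu Cal Zoe Bo Cyd Mae

Visit Uma; enqueue Yul, Tao, Sam, Kai, Omar → queue [Yul, Tao, Sam, Kai, Omar]
Visit Yul; enqueue Jae, Nia, Wes → queue [Tao, Sam, Kai, Omar, Jae, Nia, Wes]
Visit Tao; enqueue Ava → queue [Sam, Kai, Omar, Jae, Nia, Wes, Ava]
Visit Sam; enqueue Hana → queue [Kai, Omar, Jae, Nia, Wes, Ava, Hana]
Visit Kai; enqueue Lou, Xiu → queue [Omar, Jae, Nia, Wes, Ava, Hana, Lou, Xiu]
Visit Omar; enqueue Cal → queue [Jae, Nia, Wes, Ava, Hana, Lou, Xiu, Cal]
Visit Jae; enqueue Zoe, Bo, Cyd → queue [Nia, Wes, Ava, Hana, Lou, Xiu, Cal, Zoe, Bo, Cyd]
Visit Nia → queue [Wes, Ava, Hana, Lou, Xiu, Cal, Zoe, Bo, Cyd]
Visit Wes → queue [Ava, Hana, Lou, Xiu, Cal, Zoe, Bo, Cyd]
Visit Ava; enqueue Mae → queue [Hana, Lou, Xiu, Cal, Zoe, Bo, Cyd, Mae]
Visit Hana → queue [Lou, Xiu, Cal, Zoe, Bo, Cyd, Mae]
Visit Lou → queue [Xiu, Cal, Zoe, Bo, Cyd, Mae]
Visit Xiu → queue [Cal, Zoe, Bo, Cyd, Mae]
Visit Cal → queue [Zoe, Bo, Cyd, Mae]
Visit Zoe → queue [Bo, Cyd, Mae]
Visit Bo → queue [Cyd, Mae]
Visit Cyd → queue [Mae]
Visit Mae → queue []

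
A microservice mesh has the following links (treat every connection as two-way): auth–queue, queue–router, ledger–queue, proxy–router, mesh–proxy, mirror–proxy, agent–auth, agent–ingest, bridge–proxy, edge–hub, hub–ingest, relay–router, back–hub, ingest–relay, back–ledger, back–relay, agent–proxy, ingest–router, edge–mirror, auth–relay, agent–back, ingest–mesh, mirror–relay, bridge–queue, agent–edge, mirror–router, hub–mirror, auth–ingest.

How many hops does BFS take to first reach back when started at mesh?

Level 0: mesh
Level 1: ingest, proxy
Level 2: agent, auth, bridge, hub, mirror, relay, router
Level 3: back, edge, queue
Level 4: ledger
back first appears at level 3.

3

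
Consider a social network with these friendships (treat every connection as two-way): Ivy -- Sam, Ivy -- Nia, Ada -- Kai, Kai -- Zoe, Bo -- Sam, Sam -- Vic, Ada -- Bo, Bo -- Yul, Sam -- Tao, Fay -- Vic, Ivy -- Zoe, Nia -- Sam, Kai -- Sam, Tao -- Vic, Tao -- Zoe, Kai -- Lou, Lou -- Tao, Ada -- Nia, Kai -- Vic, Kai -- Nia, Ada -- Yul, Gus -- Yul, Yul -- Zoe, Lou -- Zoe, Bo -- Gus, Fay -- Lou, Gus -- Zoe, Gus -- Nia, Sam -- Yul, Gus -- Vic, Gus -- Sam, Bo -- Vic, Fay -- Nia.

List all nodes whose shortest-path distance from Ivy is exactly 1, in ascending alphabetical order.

Level 0: Ivy
Level 1: Nia, Sam, Zoe
Level 2: Ada, Bo, Fay, Gus, Kai, Lou, Tao, Vic, Yul

Nia, Sam, Zoe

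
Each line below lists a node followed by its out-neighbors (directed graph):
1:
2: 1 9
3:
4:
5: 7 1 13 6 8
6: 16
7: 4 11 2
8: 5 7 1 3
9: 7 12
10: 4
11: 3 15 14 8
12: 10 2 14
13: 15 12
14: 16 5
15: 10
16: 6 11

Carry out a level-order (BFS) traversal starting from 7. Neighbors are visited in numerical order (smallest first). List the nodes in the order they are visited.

Visit 7; enqueue 2, 4, 11 → queue [2, 4, 11]
Visit 2; enqueue 1, 9 → queue [4, 11, 1, 9]
Visit 4 → queue [11, 1, 9]
Visit 11; enqueue 3, 8, 14, 15 → queue [1, 9, 3, 8, 14, 15]
Visit 1 → queue [9, 3, 8, 14, 15]
Visit 9; enqueue 12 → queue [3, 8, 14, 15, 12]
Visit 3 → queue [8, 14, 15, 12]
Visit 8; enqueue 5 → queue [14, 15, 12, 5]
Visit 14; enqueue 16 → queue [15, 12, 5, 16]
Visit 15; enqueue 10 → queue [12, 5, 16, 10]
Visit 12 → queue [5, 16, 10]
Visit 5; enqueue 6, 13 → queue [16, 10, 6, 13]
Visit 16 → queue [10, 6, 13]
Visit 10 → queue [6, 13]
Visit 6 → queue [13]
Visit 13 → queue []

7, 2, 4, 11, 1, 9, 3, 8, 14, 15, 12, 5, 16, 10, 6, 13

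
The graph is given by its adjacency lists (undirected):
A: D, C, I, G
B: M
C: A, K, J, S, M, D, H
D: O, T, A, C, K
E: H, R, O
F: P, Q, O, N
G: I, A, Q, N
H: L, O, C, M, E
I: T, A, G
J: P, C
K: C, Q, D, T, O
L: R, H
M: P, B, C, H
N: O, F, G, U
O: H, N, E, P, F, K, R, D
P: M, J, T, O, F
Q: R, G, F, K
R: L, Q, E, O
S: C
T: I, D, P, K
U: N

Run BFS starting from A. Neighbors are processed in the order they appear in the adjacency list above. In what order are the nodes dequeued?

Visit A; enqueue D, C, I, G → queue [D, C, I, G]
Visit D; enqueue O, T, K → queue [C, I, G, O, T, K]
Visit C; enqueue J, S, M, H → queue [I, G, O, T, K, J, S, M, H]
Visit I → queue [G, O, T, K, J, S, M, H]
Visit G; enqueue Q, N → queue [O, T, K, J, S, M, H, Q, N]
Visit O; enqueue E, P, F, R → queue [T, K, J, S, M, H, Q, N, E, P, F, R]
Visit T → queue [K, J, S, M, H, Q, N, E, P, F, R]
Visit K → queue [J, S, M, H, Q, N, E, P, F, R]
Visit J → queue [S, M, H, Q, N, E, P, F, R]
Visit S → queue [M, H, Q, N, E, P, F, R]
Visit M; enqueue B → queue [H, Q, N, E, P, F, R, B]
Visit H; enqueue L → queue [Q, N, E, P, F, R, B, L]
Visit Q → queue [N, E, P, F, R, B, L]
Visit N; enqueue U → queue [E, P, F, R, B, L, U]
Visit E → queue [P, F, R, B, L, U]
Visit P → queue [F, R, B, L, U]
Visit F → queue [R, B, L, U]
Visit R → queue [B, L, U]
Visit B → queue [L, U]
Visit L → queue [U]
Visit U → queue []

A -> D -> C -> I -> G -> O -> T -> K -> J -> S -> M -> H -> Q -> N -> E -> P -> F -> R -> B -> L -> U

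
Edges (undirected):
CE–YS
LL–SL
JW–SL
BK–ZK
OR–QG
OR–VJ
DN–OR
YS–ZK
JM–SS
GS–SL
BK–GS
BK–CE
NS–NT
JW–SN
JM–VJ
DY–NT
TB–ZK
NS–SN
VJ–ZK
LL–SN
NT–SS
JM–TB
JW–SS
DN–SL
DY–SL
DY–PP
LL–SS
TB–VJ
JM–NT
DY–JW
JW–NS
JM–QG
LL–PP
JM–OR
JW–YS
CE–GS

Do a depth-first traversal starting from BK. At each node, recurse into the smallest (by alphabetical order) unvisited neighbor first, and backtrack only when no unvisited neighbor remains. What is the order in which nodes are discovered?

Visit BK
BK → CE
CE → GS
GS → SL
SL → DN
DN → OR
OR → JM
JM → NT
NT → DY
DY → JW
JW → NS
NS → SN
SN → LL
LL → PP
LL → SS
JW → YS
YS → ZK
ZK → TB
TB → VJ
JM → QG

BK, CE, GS, SL, DN, OR, JM, NT, DY, JW, NS, SN, LL, PP, SS, YS, ZK, TB, VJ, QG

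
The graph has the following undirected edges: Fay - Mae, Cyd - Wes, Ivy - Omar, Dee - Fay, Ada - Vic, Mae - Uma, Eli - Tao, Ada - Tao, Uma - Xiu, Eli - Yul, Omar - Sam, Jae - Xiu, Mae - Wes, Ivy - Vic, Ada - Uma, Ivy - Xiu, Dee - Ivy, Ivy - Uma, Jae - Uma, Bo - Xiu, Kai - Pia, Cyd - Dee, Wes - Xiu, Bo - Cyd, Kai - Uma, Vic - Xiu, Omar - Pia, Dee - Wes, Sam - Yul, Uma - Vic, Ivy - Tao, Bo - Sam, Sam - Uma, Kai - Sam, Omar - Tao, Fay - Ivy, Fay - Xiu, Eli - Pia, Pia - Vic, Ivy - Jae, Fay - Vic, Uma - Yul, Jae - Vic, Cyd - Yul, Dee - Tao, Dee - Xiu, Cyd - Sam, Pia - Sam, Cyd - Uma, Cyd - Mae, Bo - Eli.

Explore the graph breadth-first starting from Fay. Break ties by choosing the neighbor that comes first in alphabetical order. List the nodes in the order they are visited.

Visit Fay; enqueue Dee, Ivy, Mae, Vic, Xiu → queue [Dee, Ivy, Mae, Vic, Xiu]
Visit Dee; enqueue Cyd, Tao, Wes → queue [Ivy, Mae, Vic, Xiu, Cyd, Tao, Wes]
Visit Ivy; enqueue Jae, Omar, Uma → queue [Mae, Vic, Xiu, Cyd, Tao, Wes, Jae, Omar, Uma]
Visit Mae → queue [Vic, Xiu, Cyd, Tao, Wes, Jae, Omar, Uma]
Visit Vic; enqueue Ada, Pia → queue [Xiu, Cyd, Tao, Wes, Jae, Omar, Uma, Ada, Pia]
Visit Xiu; enqueue Bo → queue [Cyd, Tao, Wes, Jae, Omar, Uma, Ada, Pia, Bo]
Visit Cyd; enqueue Sam, Yul → queue [Tao, Wes, Jae, Omar, Uma, Ada, Pia, Bo, Sam, Yul]
Visit Tao; enqueue Eli → queue [Wes, Jae, Omar, Uma, Ada, Pia, Bo, Sam, Yul, Eli]
Visit Wes → queue [Jae, Omar, Uma, Ada, Pia, Bo, Sam, Yul, Eli]
Visit Jae → queue [Omar, Uma, Ada, Pia, Bo, Sam, Yul, Eli]
Visit Omar → queue [Uma, Ada, Pia, Bo, Sam, Yul, Eli]
Visit Uma; enqueue Kai → queue [Ada, Pia, Bo, Sam, Yul, Eli, Kai]
Visit Ada → queue [Pia, Bo, Sam, Yul, Eli, Kai]
Visit Pia → queue [Bo, Sam, Yul, Eli, Kai]
Visit Bo → queue [Sam, Yul, Eli, Kai]
Visit Sam → queue [Yul, Eli, Kai]
Visit Yul → queue [Eli, Kai]
Visit Eli → queue [Kai]
Visit Kai → queue []

Fay, Dee, Ivy, Mae, Vic, Xiu, Cyd, Tao, Wes, Jae, Omar, Uma, Ada, Pia, Bo, Sam, Yul, Eli, Kai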